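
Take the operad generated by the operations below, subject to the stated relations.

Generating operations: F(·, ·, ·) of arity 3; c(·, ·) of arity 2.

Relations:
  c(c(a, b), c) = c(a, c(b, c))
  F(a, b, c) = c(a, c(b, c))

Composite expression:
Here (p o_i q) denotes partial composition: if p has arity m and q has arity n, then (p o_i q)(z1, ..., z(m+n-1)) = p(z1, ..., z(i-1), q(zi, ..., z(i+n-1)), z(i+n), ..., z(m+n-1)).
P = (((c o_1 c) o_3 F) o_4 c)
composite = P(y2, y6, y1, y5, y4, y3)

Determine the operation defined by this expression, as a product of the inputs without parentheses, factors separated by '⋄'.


y2 ⋄ y6 ⋄ y1 ⋄ y5 ⋄ y4 ⋄ y3

Associativity of c dissolves the nesting; only the y-input order survives.
c(y2, y6) reduces to y2 ⋄ y6
c(y5, y4) reduces to y5 ⋄ y4
F(y1, c(y5, y4), y3) reduces to y1 ⋄ y5 ⋄ y4 ⋄ y3
c(c(y2, y6), F(y1, c(y5, y4), y3)) reduces to y2 ⋄ y6 ⋄ y1 ⋄ y5 ⋄ y4 ⋄ y3


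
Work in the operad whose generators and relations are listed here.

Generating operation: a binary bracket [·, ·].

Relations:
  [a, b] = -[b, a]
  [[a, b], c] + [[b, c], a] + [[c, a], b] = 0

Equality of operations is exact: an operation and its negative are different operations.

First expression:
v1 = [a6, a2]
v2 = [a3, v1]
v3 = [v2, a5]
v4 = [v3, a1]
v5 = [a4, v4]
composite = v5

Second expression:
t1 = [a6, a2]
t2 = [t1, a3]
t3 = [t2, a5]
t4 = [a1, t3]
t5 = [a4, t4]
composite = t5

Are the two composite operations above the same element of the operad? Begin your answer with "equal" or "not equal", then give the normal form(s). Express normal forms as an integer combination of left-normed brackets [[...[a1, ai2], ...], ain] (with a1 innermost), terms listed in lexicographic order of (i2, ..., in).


equal: each reduces to [[[[[a1, a2], a6], a3], a5], a4] - [[[[[a1, a3], a2], a6], a5], a4] + [[[[[a1, a3], a6], a2], a5], a4] - [[[[[a1, a5], a2], a6], a3], a4] + [[[[[a1, a5], a3], a2], a6], a4] - [[[[[a1, a5], a3], a6], a2], a4] + [[[[[a1, a5], a6], a2], a3], a4] - [[[[[a1, a6], a2], a3], a5], a4]

The first expression reduces to [[[[[a1, a2], a6], a3], a5], a4] - [[[[[a1, a3], a2], a6], a5], a4] + [[[[[a1, a3], a6], a2], a5], a4] - [[[[[a1, a5], a2], a6], a3], a4] + [[[[[a1, a5], a3], a2], a6], a4] - [[[[[a1, a5], a3], a6], a2], a4] + [[[[[a1, a5], a6], a2], a3], a4] - [[[[[a1, a6], a2], a3], a5], a4]
The second expression reduces to [[[[[a1, a2], a6], a3], a5], a4] - [[[[[a1, a3], a2], a6], a5], a4] + [[[[[a1, a3], a6], a2], a5], a4] - [[[[[a1, a5], a2], a6], a3], a4] + [[[[[a1, a5], a3], a2], a6], a4] - [[[[[a1, a5], a3], a6], a2], a4] + [[[[[a1, a5], a6], a2], a3], a4] - [[[[[a1, a6], a2], a3], a5], a4]
The forms coincide; equal.


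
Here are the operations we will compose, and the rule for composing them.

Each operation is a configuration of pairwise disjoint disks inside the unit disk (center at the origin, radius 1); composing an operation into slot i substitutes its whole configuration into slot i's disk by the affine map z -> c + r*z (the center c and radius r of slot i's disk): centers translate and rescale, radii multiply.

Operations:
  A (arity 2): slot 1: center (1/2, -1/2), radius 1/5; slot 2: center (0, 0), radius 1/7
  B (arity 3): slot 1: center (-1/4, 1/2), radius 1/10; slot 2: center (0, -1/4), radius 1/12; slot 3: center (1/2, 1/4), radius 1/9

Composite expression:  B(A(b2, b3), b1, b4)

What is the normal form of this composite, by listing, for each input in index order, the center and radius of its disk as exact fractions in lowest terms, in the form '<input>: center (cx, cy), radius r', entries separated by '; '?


b1: center (0, -1/4), radius 1/12; b2: center (-1/5, 9/20), radius 1/50; b3: center (-1/4, 1/2), radius 1/70; b4: center (1/2, 1/4), radius 1/9


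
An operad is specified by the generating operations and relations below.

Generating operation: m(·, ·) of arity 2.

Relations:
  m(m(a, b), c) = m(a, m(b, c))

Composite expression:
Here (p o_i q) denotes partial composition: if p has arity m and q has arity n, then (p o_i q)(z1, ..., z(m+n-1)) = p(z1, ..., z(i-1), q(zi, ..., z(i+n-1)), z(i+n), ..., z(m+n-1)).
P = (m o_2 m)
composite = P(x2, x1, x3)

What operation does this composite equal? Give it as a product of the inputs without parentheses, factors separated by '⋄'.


Associativity of m dissolves the nesting; only the x-input order survives.
m(x1, x3) linearizes to x1 ⋄ x3
m(x2, m(x1, x3)) linearizes to x2 ⋄ x1 ⋄ x3

x2 ⋄ x1 ⋄ x3


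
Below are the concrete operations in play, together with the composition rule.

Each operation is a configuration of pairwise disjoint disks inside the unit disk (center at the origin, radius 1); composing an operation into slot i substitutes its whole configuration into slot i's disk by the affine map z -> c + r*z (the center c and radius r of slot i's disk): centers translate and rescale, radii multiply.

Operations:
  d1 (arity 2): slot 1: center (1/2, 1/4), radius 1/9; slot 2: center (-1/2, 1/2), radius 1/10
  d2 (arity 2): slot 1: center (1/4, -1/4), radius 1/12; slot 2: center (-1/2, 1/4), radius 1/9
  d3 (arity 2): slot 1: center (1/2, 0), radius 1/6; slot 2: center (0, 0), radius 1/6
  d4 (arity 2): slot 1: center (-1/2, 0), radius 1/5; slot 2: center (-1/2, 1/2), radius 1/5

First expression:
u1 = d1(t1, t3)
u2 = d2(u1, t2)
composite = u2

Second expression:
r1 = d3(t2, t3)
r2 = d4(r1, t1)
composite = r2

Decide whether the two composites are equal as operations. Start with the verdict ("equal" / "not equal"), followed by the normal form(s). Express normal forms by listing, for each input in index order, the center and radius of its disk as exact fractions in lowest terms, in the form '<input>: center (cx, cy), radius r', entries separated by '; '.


not equal: they reduce to t1: center (7/24, -11/48), radius 1/108; t2: center (-1/2, 1/4), radius 1/9; t3: center (5/24, -5/24), radius 1/120 and t1: center (-1/2, 1/2), radius 1/5; t2: center (-2/5, 0), radius 1/30; t3: center (-1/2, 0), radius 1/30

The first composite normalizes to t1: center (7/24, -11/48), radius 1/108; t2: center (-1/2, 1/4), radius 1/9; t3: center (5/24, -5/24), radius 1/120
The second composite normalizes to t1: center (-1/2, 1/2), radius 1/5; t2: center (-2/5, 0), radius 1/30; t3: center (-1/2, 0), radius 1/30
The forms do not match — not equal.


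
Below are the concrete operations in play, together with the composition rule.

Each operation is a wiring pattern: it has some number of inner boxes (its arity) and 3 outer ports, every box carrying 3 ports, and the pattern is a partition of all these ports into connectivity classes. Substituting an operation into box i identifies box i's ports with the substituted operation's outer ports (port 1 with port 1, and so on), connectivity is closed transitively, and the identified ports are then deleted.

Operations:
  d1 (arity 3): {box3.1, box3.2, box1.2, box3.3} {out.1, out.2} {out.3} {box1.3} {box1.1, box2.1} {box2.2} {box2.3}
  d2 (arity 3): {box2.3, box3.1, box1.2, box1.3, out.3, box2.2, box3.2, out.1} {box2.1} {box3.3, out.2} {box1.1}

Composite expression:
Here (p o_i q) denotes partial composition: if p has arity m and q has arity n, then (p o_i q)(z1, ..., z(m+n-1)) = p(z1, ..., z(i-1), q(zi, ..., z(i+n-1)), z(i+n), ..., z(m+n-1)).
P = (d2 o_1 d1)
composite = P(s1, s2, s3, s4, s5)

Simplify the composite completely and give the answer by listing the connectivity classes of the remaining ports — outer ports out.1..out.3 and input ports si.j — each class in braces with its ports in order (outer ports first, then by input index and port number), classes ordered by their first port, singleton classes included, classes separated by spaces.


{out.1, out.3, s4.2, s4.3, s5.1, s5.2} {out.2, s5.3} {s1.1, s2.1} {s1.2, s3.1, s3.2, s3.3} {s1.3} {s2.2} {s2.3} {s4.1}

Treat the ports identified at d2 as solder joints: merge, then drop.
d1 over (s1, s2, s3) gives {out.1, out.2} {out.3} {s1.1, s2.1} {s1.2, s3.1, s3.2, s3.3} {s1.3} {s2.2} {s2.3}, out.j being that stage's outer ports
d2 over (s1, s2, s3, s4, s5) gives {out.1, out.3, s4.2, s4.3, s5.1, s5.2} {out.2, s5.3} {s1.1, s2.1} {s1.2, s3.1, s3.2, s3.3} {s1.3} {s2.2} {s2.3} {s4.1}, out.j being that stage's outer ports


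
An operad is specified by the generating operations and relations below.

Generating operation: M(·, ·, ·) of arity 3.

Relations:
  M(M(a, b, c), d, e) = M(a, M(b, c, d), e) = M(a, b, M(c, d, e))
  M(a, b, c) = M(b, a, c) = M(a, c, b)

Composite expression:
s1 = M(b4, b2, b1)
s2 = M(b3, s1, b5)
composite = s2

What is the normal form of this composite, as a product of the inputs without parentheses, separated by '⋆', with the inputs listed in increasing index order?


Shape and order are irrelevant to M; the b-input set decides.
M(b4, b2, b1) unparenthesizes to b4 ⋆ b2 ⋆ b1
M(b3, M(b4, b2, b1), b5) unparenthesizes to b3 ⋆ b4 ⋆ b2 ⋆ b1 ⋆ b5
rearranged into index order: b1 ⋆ b2 ⋆ b3 ⋆ b4 ⋆ b5

b1 ⋆ b2 ⋆ b3 ⋆ b4 ⋆ b5


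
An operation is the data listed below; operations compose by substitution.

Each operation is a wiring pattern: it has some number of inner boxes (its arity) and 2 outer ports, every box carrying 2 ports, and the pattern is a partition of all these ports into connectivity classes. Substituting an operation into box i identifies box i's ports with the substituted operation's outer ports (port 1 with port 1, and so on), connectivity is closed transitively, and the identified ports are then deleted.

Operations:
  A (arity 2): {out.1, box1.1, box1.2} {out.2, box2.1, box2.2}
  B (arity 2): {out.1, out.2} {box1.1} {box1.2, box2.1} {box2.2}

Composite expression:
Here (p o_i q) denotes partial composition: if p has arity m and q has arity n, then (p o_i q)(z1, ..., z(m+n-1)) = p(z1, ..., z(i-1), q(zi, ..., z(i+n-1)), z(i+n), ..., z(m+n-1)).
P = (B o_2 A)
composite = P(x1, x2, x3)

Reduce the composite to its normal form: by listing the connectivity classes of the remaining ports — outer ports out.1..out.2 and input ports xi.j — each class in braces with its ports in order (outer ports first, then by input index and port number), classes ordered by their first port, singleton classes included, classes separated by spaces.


{out.1, out.2} {x1.1} {x1.2, x2.1, x2.2} {x3.1, x3.2}

After gluing at B, chains via deleted ports link the x-ports.
stage A: inputs (x2, x3), connectivity {out.1, x2.1, x2.2} {out.2, x3.1, x3.2}, out.j its boundary
stage B: inputs (x1, x2, x3), connectivity {out.1, out.2} {x1.1} {x1.2, x2.1, x2.2} {x3.1, x3.2}, out.j its boundary


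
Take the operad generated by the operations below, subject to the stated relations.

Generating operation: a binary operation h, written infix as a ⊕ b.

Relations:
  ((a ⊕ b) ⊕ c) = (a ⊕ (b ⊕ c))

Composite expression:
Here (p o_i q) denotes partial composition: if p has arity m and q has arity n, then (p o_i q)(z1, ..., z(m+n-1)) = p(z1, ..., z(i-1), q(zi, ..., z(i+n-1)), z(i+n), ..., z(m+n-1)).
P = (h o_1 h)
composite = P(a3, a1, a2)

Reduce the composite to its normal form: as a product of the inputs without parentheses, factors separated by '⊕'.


a3 ⊕ a1 ⊕ a2

Key point: h is associative — brackets drop, the a-order remains.
(a3 ⊕ a1) unparenthesizes to a3 ⊕ a1
((a3 ⊕ a1) ⊕ a2) unparenthesizes to a3 ⊕ a1 ⊕ a2


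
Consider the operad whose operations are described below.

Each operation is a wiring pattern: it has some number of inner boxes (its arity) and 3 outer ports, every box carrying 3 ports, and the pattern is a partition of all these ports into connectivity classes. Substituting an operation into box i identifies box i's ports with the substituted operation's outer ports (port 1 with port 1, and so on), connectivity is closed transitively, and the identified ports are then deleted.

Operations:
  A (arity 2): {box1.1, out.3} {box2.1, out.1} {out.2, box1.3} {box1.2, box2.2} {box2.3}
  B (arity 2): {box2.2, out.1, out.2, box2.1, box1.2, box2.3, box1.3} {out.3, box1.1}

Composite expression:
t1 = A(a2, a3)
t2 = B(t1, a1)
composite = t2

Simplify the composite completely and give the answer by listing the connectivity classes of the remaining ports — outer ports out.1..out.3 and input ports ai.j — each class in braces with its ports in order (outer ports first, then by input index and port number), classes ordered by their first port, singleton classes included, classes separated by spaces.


{out.1, out.2, a1.1, a1.2, a1.3, a2.1, a2.3} {out.3, a3.1} {a2.2, a3.2} {a3.3}

Treat the ports identified at B as solder joints: merge, then drop.
the subtree at A composes to {out.1, a3.1} {out.2, a2.3} {out.3, a2.1} {a2.2, a3.2} {a3.3} on (a2, a3); out.j = own outer ports
the subtree at B composes to {out.1, out.2, a1.1, a1.2, a1.3, a2.1, a2.3} {out.3, a3.1} {a2.2, a3.2} {a3.3} on (a2, a3, a1); out.j = own outer ports


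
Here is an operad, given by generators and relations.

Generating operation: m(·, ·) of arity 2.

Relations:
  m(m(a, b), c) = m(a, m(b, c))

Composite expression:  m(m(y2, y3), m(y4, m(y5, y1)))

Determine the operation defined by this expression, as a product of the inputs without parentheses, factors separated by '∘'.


y2 ∘ y3 ∘ y4 ∘ y5 ∘ y1

Under associativity of m, the answer is the y's in reading order.
m(y2, y3) spells out as y2 ∘ y3
m(y5, y1) spells out as y5 ∘ y1
m(y4, m(y5, y1)) spells out as y4 ∘ y5 ∘ y1
m(m(y2, y3), m(y4, m(y5, y1))) spells out as y2 ∘ y3 ∘ y4 ∘ y5 ∘ y1


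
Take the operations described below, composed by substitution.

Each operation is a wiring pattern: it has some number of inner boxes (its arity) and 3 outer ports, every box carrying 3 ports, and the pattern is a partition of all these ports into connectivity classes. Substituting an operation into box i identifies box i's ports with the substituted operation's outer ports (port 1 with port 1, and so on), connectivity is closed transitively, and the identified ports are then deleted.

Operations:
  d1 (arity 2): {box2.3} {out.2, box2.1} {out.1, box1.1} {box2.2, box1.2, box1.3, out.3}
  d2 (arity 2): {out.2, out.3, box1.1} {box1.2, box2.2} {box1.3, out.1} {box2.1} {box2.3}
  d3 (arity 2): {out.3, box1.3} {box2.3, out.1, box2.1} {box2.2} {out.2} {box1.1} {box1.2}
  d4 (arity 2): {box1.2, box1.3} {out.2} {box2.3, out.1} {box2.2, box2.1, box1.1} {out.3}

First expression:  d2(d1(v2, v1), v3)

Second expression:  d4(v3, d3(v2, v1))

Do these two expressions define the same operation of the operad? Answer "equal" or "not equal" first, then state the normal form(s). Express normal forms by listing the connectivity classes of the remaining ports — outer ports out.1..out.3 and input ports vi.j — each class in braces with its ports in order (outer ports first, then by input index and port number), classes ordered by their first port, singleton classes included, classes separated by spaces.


not equal; first: {out.1, v1.2, v2.2, v2.3} {out.2, out.3, v2.1} {v1.1, v3.2} {v1.3} {v3.1} {v3.3}; second: {out.1, v2.3} {out.2} {out.3} {v1.1, v1.3, v3.1} {v1.2} {v2.1} {v2.2} {v3.2, v3.3}


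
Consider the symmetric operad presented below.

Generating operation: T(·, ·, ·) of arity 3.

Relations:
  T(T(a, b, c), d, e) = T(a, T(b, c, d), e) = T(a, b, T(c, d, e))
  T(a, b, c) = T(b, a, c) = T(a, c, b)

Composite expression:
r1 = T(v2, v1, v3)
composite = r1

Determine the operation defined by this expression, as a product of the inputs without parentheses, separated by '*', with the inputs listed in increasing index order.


v1 * v2 * v3

Shape and order are irrelevant to T; the v-input set decides.
T(v2, v1, v3) collapses to v2 * v1 * v3
sorting the factors by input index: v1 * v2 * v3


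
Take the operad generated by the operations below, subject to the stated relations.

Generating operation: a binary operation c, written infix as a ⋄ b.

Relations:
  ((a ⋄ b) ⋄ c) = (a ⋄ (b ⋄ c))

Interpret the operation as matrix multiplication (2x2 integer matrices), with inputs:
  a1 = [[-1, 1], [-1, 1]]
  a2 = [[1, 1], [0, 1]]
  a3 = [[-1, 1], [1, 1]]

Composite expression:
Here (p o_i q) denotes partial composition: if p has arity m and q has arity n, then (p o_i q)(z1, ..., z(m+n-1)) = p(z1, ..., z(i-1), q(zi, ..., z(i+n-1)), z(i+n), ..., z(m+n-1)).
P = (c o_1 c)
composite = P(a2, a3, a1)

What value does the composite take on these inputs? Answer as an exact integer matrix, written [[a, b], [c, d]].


[[-2, 2], [-2, 2]]

(a2 ⋄ a3) = [[0, 2], [1, 1]]
((a2 ⋄ a3) ⋄ a1) = [[-2, 2], [-2, 2]]


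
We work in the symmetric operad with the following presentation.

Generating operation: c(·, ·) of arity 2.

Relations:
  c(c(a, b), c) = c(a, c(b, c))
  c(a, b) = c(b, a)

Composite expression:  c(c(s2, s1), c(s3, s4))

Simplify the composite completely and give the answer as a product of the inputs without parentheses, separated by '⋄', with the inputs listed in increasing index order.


Shape and order are irrelevant to c; the s-input set decides.
c(s2, s1) flattens to s2 ⋄ s1
c(s3, s4) flattens to s3 ⋄ s4
c(c(s2, s1), c(s3, s4)) flattens to s2 ⋄ s1 ⋄ s3 ⋄ s4
commutativity sorts the factors: s1 ⋄ s2 ⋄ s3 ⋄ s4

s1 ⋄ s2 ⋄ s3 ⋄ s4


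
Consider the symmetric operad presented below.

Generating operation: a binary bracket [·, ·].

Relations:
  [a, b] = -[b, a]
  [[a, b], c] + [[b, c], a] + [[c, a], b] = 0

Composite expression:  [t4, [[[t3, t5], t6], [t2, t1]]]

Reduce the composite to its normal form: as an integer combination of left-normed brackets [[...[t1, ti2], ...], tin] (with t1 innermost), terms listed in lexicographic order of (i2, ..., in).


-[[[[[t1, t2], t3], t5], t6], t4] + [[[[[t1, t2], t5], t3], t6], t4] + [[[[[t1, t2], t6], t3], t5], t4] - [[[[[t1, t2], t6], t5], t3], t4]


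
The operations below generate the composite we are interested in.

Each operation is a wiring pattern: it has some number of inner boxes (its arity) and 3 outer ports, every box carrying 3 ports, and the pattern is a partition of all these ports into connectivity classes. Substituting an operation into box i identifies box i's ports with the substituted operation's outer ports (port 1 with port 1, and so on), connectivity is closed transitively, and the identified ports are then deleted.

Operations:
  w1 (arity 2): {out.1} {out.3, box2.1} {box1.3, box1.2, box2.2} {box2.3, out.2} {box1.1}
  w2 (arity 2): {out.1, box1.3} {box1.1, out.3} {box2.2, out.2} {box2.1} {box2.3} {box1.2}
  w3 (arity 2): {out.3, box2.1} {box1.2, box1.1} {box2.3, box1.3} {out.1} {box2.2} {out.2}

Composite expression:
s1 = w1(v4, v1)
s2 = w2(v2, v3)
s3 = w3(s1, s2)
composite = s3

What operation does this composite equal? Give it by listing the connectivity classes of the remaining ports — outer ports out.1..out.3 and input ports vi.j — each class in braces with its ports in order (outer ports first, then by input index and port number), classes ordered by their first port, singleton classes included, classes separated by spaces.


{out.1} {out.2} {out.3, v2.3} {v1.1, v2.1} {v1.2, v4.2, v4.3} {v1.3} {v2.2} {v3.1} {v3.2} {v3.3} {v4.1}

Treat the ports identified at w3 as solder joints: merge, then drop.
after w1, the pattern on (v4, v1) reads {out.1} {out.2, v1.3} {out.3, v1.1} {v1.2, v4.2, v4.3} {v4.1} (out.j = its outer ports)
after w2, the pattern on (v2, v3) reads {out.1, v2.3} {out.2, v3.2} {out.3, v2.1} {v2.2} {v3.1} {v3.3} (out.j = its outer ports)
after w3, the pattern on (v4, v1, v2, v3) reads {out.1} {out.2} {out.3, v2.3} {v1.1, v2.1} {v1.2, v4.2, v4.3} {v1.3} {v2.2} {v3.1} {v3.2} {v3.3} {v4.1} (out.j = its outer ports)


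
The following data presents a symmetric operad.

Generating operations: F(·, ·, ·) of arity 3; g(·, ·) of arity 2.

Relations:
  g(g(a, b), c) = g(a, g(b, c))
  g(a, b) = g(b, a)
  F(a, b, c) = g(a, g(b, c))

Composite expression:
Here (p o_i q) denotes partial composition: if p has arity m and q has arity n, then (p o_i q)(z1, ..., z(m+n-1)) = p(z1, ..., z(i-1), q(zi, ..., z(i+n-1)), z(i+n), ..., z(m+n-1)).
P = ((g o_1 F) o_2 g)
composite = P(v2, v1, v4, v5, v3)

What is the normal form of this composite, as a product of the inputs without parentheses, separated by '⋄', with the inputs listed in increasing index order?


Shape and order are irrelevant to g; the v-input set decides.
g(v1, v4) unparenthesizes to v1 ⋄ v4
F(v2, g(v1, v4), v5) unparenthesizes to v2 ⋄ v1 ⋄ v4 ⋄ v5
g(F(v2, g(v1, v4), v5), v3) unparenthesizes to v2 ⋄ v1 ⋄ v4 ⋄ v5 ⋄ v3
sorting the factors by input index: v1 ⋄ v2 ⋄ v3 ⋄ v4 ⋄ v5

v1 ⋄ v2 ⋄ v3 ⋄ v4 ⋄ v5


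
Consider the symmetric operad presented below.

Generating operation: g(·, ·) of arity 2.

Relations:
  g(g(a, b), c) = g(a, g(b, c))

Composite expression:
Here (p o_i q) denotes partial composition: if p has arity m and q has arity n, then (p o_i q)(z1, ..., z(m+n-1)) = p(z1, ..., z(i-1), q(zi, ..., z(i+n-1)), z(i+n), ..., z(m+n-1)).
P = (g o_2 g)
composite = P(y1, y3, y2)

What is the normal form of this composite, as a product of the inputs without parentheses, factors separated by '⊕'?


y1 ⊕ y3 ⊕ y2


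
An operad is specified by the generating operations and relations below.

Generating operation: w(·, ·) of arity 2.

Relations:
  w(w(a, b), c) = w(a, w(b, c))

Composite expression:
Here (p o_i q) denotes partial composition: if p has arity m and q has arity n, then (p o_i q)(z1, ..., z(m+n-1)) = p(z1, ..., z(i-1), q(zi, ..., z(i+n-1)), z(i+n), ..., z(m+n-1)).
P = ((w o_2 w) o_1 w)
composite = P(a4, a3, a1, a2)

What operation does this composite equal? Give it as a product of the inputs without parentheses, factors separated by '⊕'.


a4 ⊕ a3 ⊕ a1 ⊕ a2


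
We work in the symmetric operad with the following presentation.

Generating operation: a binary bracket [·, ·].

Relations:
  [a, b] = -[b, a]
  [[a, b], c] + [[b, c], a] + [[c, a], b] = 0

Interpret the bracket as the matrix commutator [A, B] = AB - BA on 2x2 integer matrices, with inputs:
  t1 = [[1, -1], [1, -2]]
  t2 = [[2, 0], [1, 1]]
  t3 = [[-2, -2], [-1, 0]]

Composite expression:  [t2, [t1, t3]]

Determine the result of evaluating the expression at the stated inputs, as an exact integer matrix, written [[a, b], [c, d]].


[[8, -8], [5, -8]]

[t1, t3] = [[3, -8], [1, -3]]
[t2, [t1, t3]] = [[8, -8], [5, -8]]


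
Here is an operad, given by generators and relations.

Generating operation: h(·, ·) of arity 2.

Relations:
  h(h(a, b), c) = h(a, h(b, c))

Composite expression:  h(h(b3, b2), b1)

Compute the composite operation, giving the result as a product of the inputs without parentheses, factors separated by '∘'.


b3 ∘ b2 ∘ b1

Associativity of h dissolves the nesting; only the b-input order survives.
h(b3, b2) spells out as b3 ∘ b2
h(h(b3, b2), b1) spells out as b3 ∘ b2 ∘ b1


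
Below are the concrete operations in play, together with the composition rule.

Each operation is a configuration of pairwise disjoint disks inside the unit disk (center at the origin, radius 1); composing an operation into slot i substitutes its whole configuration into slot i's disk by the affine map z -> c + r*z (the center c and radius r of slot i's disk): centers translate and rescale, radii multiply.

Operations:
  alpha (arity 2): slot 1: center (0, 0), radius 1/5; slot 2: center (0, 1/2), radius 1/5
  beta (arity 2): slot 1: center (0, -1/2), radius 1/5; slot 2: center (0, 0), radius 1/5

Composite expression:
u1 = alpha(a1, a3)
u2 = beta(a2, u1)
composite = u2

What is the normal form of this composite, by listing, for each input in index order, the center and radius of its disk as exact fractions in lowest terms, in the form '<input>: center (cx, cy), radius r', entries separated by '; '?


a1: center (0, 0), radius 1/25; a2: center (0, -1/2), radius 1/5; a3: center (0, 1/10), radius 1/25

Follow each a-input down from beta: c' goes to c + r*c', radius to r*r'.
a2: after 1 affine step, its disk has center (0, -1/2), radius 1/5
a1: after 2 affine steps, its disk has center (0, 0), radius 1/25
a3: after 2 affine steps, its disk has center (0, 1/10), radius 1/25


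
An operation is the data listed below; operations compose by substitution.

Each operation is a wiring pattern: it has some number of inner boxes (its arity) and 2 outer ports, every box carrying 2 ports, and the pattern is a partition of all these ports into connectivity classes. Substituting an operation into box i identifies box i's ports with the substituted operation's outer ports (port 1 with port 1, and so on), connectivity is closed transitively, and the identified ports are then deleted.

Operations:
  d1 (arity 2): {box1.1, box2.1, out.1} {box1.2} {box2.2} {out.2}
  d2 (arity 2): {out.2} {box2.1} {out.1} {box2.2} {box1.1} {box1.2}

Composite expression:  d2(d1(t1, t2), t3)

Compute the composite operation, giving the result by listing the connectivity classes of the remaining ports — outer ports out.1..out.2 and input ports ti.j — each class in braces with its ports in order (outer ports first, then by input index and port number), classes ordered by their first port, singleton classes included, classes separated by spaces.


Substituting into d2 glues patterns; closure does the rest.
through d1, on inputs (t1, t2): {out.1, t1.1, t2.1} {out.2} {t1.2} {t2.2} (out.j = stage outer ports)
through d2, on inputs (t1, t2, t3): {out.1} {out.2} {t1.1, t2.1} {t1.2} {t2.2} {t3.1} {t3.2} (out.j = stage outer ports)

{out.1} {out.2} {t1.1, t2.1} {t1.2} {t2.2} {t3.1} {t3.2}


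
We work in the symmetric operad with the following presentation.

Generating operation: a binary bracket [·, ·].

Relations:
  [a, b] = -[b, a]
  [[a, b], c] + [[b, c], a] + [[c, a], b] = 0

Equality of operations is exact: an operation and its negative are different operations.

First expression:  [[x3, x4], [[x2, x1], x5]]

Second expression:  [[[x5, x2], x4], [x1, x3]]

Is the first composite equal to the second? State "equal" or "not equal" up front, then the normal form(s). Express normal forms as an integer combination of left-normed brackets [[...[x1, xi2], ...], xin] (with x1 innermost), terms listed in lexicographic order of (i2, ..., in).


not equal; first: [[[[x1, x2], x5], x3], x4] - [[[[x1, x2], x5], x4], x3]; second: [[[[x1, x3], x2], x5], x4] - [[[[x1, x3], x4], x2], x5] + [[[[x1, x3], x4], x5], x2] - [[[[x1, x3], x5], x2], x4]

The first expression reduces to [[[[x1, x2], x5], x3], x4] - [[[[x1, x2], x5], x4], x3]
The second expression reduces to [[[[x1, x3], x2], x5], x4] - [[[[x1, x3], x4], x2], x5] + [[[[x1, x3], x4], x5], x2] - [[[[x1, x3], x5], x2], x4]
Different reductions; not equal.


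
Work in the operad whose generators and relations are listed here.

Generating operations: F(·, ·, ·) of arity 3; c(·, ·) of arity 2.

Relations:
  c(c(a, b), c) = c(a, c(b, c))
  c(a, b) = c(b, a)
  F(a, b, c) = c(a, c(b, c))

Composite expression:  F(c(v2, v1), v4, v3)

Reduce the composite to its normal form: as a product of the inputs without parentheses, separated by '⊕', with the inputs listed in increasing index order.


v1 ⊕ v2 ⊕ v3 ⊕ v4


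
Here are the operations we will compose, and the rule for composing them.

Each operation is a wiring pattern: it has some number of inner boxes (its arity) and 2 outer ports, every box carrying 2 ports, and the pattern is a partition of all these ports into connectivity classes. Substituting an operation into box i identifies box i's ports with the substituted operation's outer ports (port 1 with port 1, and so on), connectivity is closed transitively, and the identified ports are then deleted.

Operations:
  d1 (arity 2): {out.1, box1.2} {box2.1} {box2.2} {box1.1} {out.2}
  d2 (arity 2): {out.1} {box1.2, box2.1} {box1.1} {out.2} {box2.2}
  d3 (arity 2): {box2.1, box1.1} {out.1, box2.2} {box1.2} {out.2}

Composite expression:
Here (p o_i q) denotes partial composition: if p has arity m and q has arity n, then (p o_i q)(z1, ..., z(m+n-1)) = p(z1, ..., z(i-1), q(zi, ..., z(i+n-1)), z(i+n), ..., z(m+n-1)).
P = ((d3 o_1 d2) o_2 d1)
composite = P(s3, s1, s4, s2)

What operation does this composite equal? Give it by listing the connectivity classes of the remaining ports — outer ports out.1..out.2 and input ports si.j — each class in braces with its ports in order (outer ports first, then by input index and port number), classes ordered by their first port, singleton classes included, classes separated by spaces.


{out.1, s2.2} {out.2} {s1.1} {s1.2, s3.2} {s2.1} {s3.1} {s4.1} {s4.2}

Substituting into d3 glues patterns; closure does the rest.
after d1, the pattern on (s1, s4) reads {out.1, s1.2} {out.2} {s1.1} {s4.1} {s4.2} (out.j = its outer ports)
after d2, the pattern on (s3, s1, s4) reads {out.1} {out.2} {s1.1} {s1.2, s3.2} {s3.1} {s4.1} {s4.2} (out.j = its outer ports)
after d3, the pattern on (s3, s1, s4, s2) reads {out.1, s2.2} {out.2} {s1.1} {s1.2, s3.2} {s2.1} {s3.1} {s4.1} {s4.2} (out.j = its outer ports)


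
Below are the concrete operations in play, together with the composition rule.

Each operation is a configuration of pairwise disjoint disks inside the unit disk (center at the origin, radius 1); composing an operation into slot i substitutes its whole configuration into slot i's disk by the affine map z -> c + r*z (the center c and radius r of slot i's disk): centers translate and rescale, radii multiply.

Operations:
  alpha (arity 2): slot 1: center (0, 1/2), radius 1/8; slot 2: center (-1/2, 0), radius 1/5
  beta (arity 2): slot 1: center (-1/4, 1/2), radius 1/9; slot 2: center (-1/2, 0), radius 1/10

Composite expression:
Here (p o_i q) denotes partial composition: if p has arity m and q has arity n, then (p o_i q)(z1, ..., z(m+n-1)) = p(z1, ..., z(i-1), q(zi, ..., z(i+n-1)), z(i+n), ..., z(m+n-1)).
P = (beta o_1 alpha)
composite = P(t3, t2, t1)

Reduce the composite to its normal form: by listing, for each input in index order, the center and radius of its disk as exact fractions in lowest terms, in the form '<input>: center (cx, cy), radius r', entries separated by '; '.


t1: center (-1/2, 0), radius 1/10; t2: center (-11/36, 1/2), radius 1/45; t3: center (-1/4, 5/9), radius 1/72

Nesting under beta composes maps z -> c + r*z down each t-path.
input t3: applying the 2 nested substitutions gives center (-1/4, 5/9), radius 1/72
input t2: applying the 2 nested substitutions gives center (-11/36, 1/2), radius 1/45
input t1: applying the 1 nested substitution gives center (-1/2, 0), radius 1/10


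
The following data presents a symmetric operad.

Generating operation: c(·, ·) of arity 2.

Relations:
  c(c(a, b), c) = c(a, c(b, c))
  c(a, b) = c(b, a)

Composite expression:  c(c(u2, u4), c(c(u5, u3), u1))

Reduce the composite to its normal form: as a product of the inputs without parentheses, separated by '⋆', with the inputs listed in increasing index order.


u1 ⋆ u2 ⋆ u3 ⋆ u4 ⋆ u5

With c associative and commutative, the u-input set is all that matters.
c(u2, u4) reduces to u2 ⋆ u4
c(u5, u3) reduces to u5 ⋆ u3
c(c(u5, u3), u1) reduces to u5 ⋆ u3 ⋆ u1
c(c(u2, u4), c(c(u5, u3), u1)) reduces to u2 ⋆ u4 ⋆ u5 ⋆ u3 ⋆ u1
sorting the factors by input index: u1 ⋆ u2 ⋆ u3 ⋆ u4 ⋆ u5


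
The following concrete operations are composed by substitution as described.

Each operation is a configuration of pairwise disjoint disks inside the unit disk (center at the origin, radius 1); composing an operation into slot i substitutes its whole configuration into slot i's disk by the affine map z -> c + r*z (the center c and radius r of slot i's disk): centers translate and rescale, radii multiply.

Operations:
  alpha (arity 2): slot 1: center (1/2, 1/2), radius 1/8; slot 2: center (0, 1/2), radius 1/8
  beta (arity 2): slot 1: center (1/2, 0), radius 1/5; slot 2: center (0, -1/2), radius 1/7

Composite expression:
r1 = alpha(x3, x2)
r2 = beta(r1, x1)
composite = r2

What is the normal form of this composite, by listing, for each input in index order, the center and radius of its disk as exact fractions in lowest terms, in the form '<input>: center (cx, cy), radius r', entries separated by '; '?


Below beta, radii multiply path by path; the x-disk centers shift.
x3 passes through 2 substitutions, ending at center (3/5, 1/10), radius 1/40
x2 passes through 2 substitutions, ending at center (1/2, 1/10), radius 1/40
x1 passes through 1 substitution, ending at center (0, -1/2), radius 1/7

x1: center (0, -1/2), radius 1/7; x2: center (1/2, 1/10), radius 1/40; x3: center (3/5, 1/10), radius 1/40


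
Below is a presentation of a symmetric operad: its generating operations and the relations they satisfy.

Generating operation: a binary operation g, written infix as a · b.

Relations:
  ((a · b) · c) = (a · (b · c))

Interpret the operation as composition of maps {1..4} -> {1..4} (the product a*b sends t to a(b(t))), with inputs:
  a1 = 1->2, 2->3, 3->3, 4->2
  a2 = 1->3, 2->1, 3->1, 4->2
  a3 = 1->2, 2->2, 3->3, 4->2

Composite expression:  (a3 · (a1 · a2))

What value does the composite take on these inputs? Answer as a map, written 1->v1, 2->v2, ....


1->3, 2->2, 3->2, 4->3

(a1 · a2) = 1->3, 2->2, 3->2, 4->3
(a3 · (a1 · a2)) = 1->3, 2->2, 3->2, 4->3


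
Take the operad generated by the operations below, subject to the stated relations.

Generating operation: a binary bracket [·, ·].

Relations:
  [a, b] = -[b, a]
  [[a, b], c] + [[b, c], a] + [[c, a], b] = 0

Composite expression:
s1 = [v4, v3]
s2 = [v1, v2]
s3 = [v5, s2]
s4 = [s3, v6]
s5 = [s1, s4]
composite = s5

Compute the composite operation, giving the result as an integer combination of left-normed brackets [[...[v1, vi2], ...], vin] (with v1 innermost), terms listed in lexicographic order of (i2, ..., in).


-[[[[[v1, v2], v5], v6], v3], v4] + [[[[[v1, v2], v5], v6], v4], v3]

Expand each bracket as ab - ba; the v1-initial words give the coefficients.
Composite bracket: [[v4, v3], [[v5, [v1, v2]], v6]]
Full expansion: 32 signed words from ab - ba (2^5 = 32).
Coefficients come from the v1-initial words:
  sign of v1v2v5v6v3v4 is -1, so it contributes -[[[[[v1, v2], v5], v6], v3], v4]
  sign of v1v2v5v6v4v3 is +1, so it contributes +[[[[[v1, v2], v5], v6], v4], v3]


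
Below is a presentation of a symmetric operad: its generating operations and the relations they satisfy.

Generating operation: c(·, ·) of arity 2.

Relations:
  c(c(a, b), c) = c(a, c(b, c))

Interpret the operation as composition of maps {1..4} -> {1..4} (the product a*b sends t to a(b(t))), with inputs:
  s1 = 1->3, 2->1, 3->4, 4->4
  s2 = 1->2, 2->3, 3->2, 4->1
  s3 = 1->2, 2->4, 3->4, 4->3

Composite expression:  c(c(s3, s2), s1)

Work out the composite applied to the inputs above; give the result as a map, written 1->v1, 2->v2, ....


c(s3, s2) = 1->4, 2->4, 3->4, 4->2
c(c(s3, s2), s1) = 1->4, 2->4, 3->2, 4->2

1->4, 2->4, 3->2, 4->2


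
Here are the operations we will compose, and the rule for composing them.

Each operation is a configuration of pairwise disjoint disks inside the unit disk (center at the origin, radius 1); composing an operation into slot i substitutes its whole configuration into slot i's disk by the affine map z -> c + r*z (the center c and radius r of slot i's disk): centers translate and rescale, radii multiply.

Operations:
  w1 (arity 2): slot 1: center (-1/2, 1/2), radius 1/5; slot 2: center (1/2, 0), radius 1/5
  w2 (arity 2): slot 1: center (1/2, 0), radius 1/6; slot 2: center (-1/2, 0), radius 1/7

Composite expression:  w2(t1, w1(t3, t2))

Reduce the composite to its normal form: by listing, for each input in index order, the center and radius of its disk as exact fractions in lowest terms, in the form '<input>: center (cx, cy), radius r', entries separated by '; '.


t1: center (1/2, 0), radius 1/6; t2: center (-3/7, 0), radius 1/35; t3: center (-4/7, 1/14), radius 1/35

Affine substitution under w2: radii multiply and t-centers shift.
tracing t1 down its 1-map path: center (1/2, 0), radius 1/6
tracing t3 down its 2-map path: center (-4/7, 1/14), radius 1/35
tracing t2 down its 2-map path: center (-3/7, 0), radius 1/35


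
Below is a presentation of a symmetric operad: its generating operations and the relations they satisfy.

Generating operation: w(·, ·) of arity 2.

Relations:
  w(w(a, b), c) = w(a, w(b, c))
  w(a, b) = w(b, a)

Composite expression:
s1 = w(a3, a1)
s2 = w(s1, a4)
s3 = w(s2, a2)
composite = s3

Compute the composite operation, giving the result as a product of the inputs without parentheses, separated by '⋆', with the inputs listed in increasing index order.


a1 ⋆ a2 ⋆ a3 ⋆ a4

Key point: w commutes, so take the a-inputs in any fixed order.
w(a3, a1) flattens to a3 ⋆ a1
w(w(a3, a1), a4) flattens to a3 ⋆ a1 ⋆ a4
w(w(w(a3, a1), a4), a2) flattens to a3 ⋆ a1 ⋆ a4 ⋆ a2
the factors in increasing index order: a1 ⋆ a2 ⋆ a3 ⋆ a4


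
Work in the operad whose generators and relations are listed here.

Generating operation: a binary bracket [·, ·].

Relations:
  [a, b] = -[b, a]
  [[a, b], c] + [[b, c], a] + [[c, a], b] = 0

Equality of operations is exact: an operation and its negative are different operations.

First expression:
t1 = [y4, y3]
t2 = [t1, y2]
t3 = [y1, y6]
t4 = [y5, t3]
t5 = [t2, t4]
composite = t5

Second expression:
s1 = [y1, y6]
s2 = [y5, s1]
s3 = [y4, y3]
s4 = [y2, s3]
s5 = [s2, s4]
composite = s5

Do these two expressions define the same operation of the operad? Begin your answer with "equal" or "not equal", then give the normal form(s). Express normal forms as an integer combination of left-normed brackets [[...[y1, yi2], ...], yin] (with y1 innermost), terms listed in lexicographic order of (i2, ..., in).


equal — both sides give [[[[[y1, y6], y5], y2], y3], y4] - [[[[[y1, y6], y5], y2], y4], y3] - [[[[[y1, y6], y5], y3], y4], y2] + [[[[[y1, y6], y5], y4], y3], y2]

The first expression, normalized: [[[[[y1, y6], y5], y2], y3], y4] - [[[[[y1, y6], y5], y2], y4], y3] - [[[[[y1, y6], y5], y3], y4], y2] + [[[[[y1, y6], y5], y4], y3], y2]
The second expression, normalized: [[[[[y1, y6], y5], y2], y3], y4] - [[[[[y1, y6], y5], y2], y4], y3] - [[[[[y1, y6], y5], y3], y4], y2] + [[[[[y1, y6], y5], y4], y3], y2]
Both agree, so they are equal.


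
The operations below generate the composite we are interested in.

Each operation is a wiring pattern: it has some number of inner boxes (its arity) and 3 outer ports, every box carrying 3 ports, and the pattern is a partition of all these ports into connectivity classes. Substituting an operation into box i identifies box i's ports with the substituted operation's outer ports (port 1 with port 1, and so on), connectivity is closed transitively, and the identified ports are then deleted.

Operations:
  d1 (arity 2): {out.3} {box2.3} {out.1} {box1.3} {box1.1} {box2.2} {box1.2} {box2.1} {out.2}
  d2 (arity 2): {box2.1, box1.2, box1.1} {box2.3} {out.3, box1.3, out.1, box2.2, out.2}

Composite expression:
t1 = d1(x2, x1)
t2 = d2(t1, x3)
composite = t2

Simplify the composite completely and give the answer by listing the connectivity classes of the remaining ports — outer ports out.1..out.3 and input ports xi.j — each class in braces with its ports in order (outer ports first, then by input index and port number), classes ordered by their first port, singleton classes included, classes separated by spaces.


{out.1, out.2, out.3, x3.2} {x1.1} {x1.2} {x1.3} {x2.1} {x2.2} {x2.3} {x3.1} {x3.3}

Two ports join when wires chain via d2-identified ports.
d1 over (x2, x1) gives {out.1} {out.2} {out.3} {x1.1} {x1.2} {x1.3} {x2.1} {x2.2} {x2.3}, out.j being that stage's outer ports
d2 over (x2, x1, x3) gives {out.1, out.2, out.3, x3.2} {x1.1} {x1.2} {x1.3} {x2.1} {x2.2} {x2.3} {x3.1} {x3.3}, out.j being that stage's outer ports


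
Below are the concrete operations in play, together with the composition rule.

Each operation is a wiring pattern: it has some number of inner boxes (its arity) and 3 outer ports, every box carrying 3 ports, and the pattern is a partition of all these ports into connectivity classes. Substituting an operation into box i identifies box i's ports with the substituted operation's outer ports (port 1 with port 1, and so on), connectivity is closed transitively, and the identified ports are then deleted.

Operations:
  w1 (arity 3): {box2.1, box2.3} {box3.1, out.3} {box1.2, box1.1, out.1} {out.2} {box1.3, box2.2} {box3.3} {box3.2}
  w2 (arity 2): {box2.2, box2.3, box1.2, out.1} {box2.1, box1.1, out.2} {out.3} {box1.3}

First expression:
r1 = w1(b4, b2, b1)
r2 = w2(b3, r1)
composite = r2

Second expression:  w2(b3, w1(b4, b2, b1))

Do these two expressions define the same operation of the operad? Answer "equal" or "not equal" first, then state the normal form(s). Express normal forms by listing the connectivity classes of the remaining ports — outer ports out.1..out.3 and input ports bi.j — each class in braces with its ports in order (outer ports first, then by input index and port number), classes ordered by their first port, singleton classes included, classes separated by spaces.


equal; the common form is {out.1, b1.1, b3.2} {out.2, b3.1, b4.1, b4.2} {out.3} {b1.2} {b1.3} {b2.1, b2.3} {b2.2, b4.3} {b3.3}

Reducing the first expression gives {out.1, b1.1, b3.2} {out.2, b3.1, b4.1, b4.2} {out.3} {b1.2} {b1.3} {b2.1, b2.3} {b2.2, b4.3} {b3.3}
Reducing the second expression gives {out.1, b1.1, b3.2} {out.2, b3.1, b4.1, b4.2} {out.3} {b1.2} {b1.3} {b2.1, b2.3} {b2.2, b4.3} {b3.3}
The forms coincide; equal.
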